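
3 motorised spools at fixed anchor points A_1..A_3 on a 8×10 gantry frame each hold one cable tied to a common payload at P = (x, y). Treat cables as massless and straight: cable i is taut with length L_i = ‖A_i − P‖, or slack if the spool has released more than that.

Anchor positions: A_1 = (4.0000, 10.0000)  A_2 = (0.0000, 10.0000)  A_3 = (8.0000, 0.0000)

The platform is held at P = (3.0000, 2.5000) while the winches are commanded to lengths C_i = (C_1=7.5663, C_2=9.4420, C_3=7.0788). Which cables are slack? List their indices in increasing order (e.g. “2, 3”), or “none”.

cable 1: L_1 = ‖A_1−P‖ = 7.5664;  C_1 = 7.5663 → taut
cable 2: L_2 = ‖A_2−P‖ = 8.0777;  C_2 = 9.4420 → slack
cable 3: L_3 = ‖A_3−P‖ = 5.5902;  C_3 = 7.0788 → slack

2, 3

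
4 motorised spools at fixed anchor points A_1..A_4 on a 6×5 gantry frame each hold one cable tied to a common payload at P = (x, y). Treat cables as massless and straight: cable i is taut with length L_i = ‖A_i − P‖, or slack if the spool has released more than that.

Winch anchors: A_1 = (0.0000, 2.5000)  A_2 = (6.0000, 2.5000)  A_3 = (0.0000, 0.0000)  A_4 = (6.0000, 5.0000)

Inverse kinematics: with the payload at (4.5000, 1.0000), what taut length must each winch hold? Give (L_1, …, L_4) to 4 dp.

L_1: Δ = A_1−P = (-4.5000, 1.5000) → ‖Δ‖ = √22.5000 = 4.7434
L_2: Δ = A_2−P = (1.5000, 1.5000) → ‖Δ‖ = √4.5000 = 2.1213
L_3: Δ = A_3−P = (-4.5000, -1.0000) → ‖Δ‖ = √21.2500 = 4.6098
L_4: Δ = A_4−P = (1.5000, 4.0000) → ‖Δ‖ = √18.2500 = 4.2720

(4.7434, 2.1213, 4.6098, 4.2720)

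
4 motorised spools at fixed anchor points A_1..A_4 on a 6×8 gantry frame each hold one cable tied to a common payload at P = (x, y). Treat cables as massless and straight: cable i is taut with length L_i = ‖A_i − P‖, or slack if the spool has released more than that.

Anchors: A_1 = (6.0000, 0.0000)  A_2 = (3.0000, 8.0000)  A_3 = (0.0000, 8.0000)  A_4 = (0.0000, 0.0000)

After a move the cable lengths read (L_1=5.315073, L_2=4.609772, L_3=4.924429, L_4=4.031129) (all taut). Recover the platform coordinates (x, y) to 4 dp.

(2.0000, 3.5000)

each cable: (A_i−P)·(A_i−P) = L_i²; let q_i = ‖A_i‖²−L_i²
q_1 = 36.0000+0.0000−28.2500 = 7.7500
row 1: 6.0000x − 16.0000y = -44.0000  (q_2=51.7500)
row 2: 12.0000x − 16.0000y = -32.0000  (q_3=39.7500)
row 3: 12.0000x + 0.0000y = 24.0000  (q_4=-16.2500)
Cramer on rows 1–2 → x = 2.0000, y = 3.5000
check cable 4: ‖A_4−P‖² = 16.2500 ≈ L_4² = 16.2500 ✓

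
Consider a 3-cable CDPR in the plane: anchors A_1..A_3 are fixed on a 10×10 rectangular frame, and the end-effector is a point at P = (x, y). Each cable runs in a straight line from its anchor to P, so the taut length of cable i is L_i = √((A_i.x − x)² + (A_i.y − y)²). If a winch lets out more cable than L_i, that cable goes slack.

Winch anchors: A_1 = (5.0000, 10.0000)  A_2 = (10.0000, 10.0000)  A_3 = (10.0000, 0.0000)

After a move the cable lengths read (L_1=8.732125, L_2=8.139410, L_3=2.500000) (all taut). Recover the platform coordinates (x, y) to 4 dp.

expand ‖A_i−P‖²=L_i² and subtract eq 1 (q_i ≔ ‖A_i‖²−L_i²)
q_1 = 25.0000+100.0000−76.2500 = 48.7500
eq1−eq2 → [-10.0000  0.0000]·P = -85.0000
eq1−eq3 → [-10.0000  20.0000]·P = -45.0000
2×2 solve → P = (8.5000, 2.0000)

(8.5000, 2.0000)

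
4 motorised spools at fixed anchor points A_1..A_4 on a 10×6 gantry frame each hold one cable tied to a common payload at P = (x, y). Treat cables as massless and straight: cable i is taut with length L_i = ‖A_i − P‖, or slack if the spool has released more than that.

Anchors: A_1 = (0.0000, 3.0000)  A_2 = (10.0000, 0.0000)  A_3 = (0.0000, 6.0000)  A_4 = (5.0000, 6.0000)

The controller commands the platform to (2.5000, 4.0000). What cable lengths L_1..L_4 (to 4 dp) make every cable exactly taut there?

L_1 = √((0.0000−2.5000)² + (3.0000−4.0000)²) = 2.6926
L_2 = √((10.0000−2.5000)² + (0.0000−4.0000)²) = 8.5000
L_3 = √((0.0000−2.5000)² + (6.0000−4.0000)²) = 3.2016
L_4 = √((5.0000−2.5000)² + (6.0000−4.0000)²) = 3.2016

(2.6926, 8.5000, 3.2016, 3.2016)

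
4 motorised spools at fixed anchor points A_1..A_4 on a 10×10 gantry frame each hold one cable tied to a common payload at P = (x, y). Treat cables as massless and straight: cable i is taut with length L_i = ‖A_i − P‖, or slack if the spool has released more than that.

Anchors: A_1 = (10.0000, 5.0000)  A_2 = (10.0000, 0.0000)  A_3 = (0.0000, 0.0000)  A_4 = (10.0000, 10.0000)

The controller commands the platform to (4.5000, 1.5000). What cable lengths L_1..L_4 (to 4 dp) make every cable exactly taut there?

(6.5192, 5.7009, 4.7434, 10.1242)

L_1: Δ = A_1−P = (5.5000, 3.5000) → ‖Δ‖ = √42.5000 = 6.5192
L_2: Δ = A_2−P = (5.5000, -1.5000) → ‖Δ‖ = √32.5000 = 5.7009
L_3: Δ = A_3−P = (-4.5000, -1.5000) → ‖Δ‖ = √22.5000 = 4.7434
L_4: Δ = A_4−P = (5.5000, 8.5000) → ‖Δ‖ = √102.5000 = 10.1242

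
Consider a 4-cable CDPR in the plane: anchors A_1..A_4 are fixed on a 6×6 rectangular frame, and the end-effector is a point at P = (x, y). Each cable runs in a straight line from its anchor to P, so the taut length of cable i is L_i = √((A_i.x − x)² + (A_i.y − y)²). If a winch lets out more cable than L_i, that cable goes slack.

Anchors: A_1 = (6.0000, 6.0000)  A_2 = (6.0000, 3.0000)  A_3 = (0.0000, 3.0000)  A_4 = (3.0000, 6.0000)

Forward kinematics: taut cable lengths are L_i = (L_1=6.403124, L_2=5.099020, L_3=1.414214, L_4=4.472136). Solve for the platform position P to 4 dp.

(1.0000, 2.0000)

circle eqns → linear via eq_j − eq_1; set c_j = A_j·A_j − L_j²
c_1 = 36.0000+36.0000−41.0000 = 31.0000
0.0000·x + 6.0000·y = c_1−c_2 = 12.0000
12.0000·x + 6.0000·y = c_1−c_3 = 24.0000
6.0000·x + 0.0000·y = c_1−c_4 = 6.0000
solve first two rows → x=1.0000, y=2.0000
check cable 4: ‖A_4−P‖² = 20.0000 ≈ L_4² = 20.0000 ✓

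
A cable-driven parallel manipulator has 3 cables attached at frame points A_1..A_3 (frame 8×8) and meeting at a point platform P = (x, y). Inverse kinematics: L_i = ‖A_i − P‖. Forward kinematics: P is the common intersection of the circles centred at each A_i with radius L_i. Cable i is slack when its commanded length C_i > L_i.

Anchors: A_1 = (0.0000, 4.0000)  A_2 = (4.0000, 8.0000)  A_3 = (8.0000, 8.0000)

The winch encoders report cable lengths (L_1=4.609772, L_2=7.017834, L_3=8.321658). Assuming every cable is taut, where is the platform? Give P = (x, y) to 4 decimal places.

expand ‖A_i−P‖²=L_i² and subtract eq 1 (k_i ≔ ‖A_i‖²−L_i²)
k_1 = 0.0000+16.0000−21.2500 = -5.2500
eq1−eq2 → [-8.0000  -8.0000]·P = -36.0000
eq1−eq3 → [-16.0000  -8.0000]·P = -64.0000
2×2 solve → P = (3.5000, 1.0000)

(3.5000, 1.0000)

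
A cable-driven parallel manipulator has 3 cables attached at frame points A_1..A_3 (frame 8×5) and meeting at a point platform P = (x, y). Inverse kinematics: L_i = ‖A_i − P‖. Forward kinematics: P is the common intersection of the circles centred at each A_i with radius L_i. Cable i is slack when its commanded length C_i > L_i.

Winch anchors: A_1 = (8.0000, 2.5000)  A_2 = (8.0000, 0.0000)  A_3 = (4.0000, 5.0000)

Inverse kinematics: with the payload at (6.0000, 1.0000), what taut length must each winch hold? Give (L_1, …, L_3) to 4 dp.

cable 1: Δx=2.0000, Δy=1.5000; L_1 = √(Δx²+Δy²) = 2.5000
cable 2: Δx=2.0000, Δy=-1.0000; L_2 = √(Δx²+Δy²) = 2.2361
cable 3: Δx=-2.0000, Δy=4.0000; L_3 = √(Δx²+Δy²) = 4.4721

(2.5000, 2.2361, 4.4721)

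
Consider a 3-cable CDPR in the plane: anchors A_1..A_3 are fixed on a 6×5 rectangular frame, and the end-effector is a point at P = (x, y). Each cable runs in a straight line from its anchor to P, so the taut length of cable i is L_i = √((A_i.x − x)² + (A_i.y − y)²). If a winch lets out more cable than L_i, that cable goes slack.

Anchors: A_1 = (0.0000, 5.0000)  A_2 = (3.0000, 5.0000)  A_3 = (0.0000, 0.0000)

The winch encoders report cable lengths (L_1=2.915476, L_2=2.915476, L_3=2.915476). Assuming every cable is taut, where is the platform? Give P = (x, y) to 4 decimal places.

circle eqns → linear via eq_j − eq_1; set q_j = A_j·A_j − L_j²
q_1 = 0.0000+25.0000−8.5000 = 16.5000
-6.0000·x + 0.0000·y = q_1−q_2 = -9.0000
0.0000·x + 10.0000·y = q_1−q_3 = 25.0000
solve first two rows → x=1.5000, y=2.5000

(1.5000, 2.5000)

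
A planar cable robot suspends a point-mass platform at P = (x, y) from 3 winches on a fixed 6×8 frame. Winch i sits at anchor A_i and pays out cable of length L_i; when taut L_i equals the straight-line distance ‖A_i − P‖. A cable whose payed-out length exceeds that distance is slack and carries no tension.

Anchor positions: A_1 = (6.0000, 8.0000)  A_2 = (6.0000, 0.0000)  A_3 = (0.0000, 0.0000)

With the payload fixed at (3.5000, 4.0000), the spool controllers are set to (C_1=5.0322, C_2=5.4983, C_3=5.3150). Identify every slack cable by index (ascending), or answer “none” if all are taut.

1, 2

i=1: geometric 4.7170 vs commanded 5.0322 ⇒ slack
i=2: geometric 4.7170 vs commanded 5.4983 ⇒ slack
i=3: geometric 5.3151 vs commanded 5.3150 ⇒ taut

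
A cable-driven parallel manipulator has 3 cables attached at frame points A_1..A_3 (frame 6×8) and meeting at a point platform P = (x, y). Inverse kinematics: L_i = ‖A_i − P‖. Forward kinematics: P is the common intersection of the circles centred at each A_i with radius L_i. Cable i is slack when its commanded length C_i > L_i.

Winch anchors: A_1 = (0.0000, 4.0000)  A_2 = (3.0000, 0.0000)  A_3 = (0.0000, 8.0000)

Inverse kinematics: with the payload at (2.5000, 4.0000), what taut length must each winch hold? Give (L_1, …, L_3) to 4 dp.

(2.5000, 4.0311, 4.7170)

cable 1: Δx=-2.5000, Δy=0.0000; L_1 = √(Δx²+Δy²) = 2.5000
cable 2: Δx=0.5000, Δy=-4.0000; L_2 = √(Δx²+Δy²) = 4.0311
cable 3: Δx=-2.5000, Δy=4.0000; L_3 = √(Δx²+Δy²) = 4.7170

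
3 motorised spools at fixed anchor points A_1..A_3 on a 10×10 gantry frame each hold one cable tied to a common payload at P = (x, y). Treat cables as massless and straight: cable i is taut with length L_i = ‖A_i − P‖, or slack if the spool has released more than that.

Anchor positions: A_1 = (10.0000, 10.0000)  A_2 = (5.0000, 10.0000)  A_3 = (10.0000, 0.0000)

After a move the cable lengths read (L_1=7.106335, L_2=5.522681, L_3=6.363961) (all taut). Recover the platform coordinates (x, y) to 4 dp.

circle eqns → linear via eq_j − eq_1; set c_j = A_j·A_j − L_j²
c_1 = 100.0000+100.0000−50.5000 = 149.5000
10.0000·x + 0.0000·y = c_1−c_2 = 55.0000
0.0000·x + 20.0000·y = c_1−c_3 = 90.0000
solve first two rows → x=5.5000, y=4.5000

(5.5000, 4.5000)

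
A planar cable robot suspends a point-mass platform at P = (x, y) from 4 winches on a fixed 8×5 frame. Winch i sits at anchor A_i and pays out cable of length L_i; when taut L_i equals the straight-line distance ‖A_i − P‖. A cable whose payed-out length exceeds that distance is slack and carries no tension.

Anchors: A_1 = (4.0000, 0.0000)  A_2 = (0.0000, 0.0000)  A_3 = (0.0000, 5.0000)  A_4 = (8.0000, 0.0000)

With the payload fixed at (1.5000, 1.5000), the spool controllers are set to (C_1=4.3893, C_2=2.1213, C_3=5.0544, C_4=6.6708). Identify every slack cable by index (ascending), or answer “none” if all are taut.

1, 3

i=1: geometric 2.9155 vs commanded 4.3893 ⇒ slack
i=2: geometric 2.1213 vs commanded 2.1213 ⇒ taut
i=3: geometric 3.8079 vs commanded 5.0544 ⇒ slack
i=4: geometric 6.6708 vs commanded 6.6708 ⇒ taut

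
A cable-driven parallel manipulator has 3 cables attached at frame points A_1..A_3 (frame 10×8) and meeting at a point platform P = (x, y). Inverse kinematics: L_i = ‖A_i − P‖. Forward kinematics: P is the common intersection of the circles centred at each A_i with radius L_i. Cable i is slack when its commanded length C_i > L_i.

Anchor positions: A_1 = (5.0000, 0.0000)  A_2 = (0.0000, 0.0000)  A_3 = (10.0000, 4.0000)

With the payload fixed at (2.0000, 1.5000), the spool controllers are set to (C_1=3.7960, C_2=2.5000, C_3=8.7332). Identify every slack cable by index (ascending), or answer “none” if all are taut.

cable 1: L_1 = ‖A_1−P‖ = 3.3541;  C_1 = 3.7960 → slack
cable 2: L_2 = ‖A_2−P‖ = 2.5000;  C_2 = 2.5000 → taut
cable 3: L_3 = ‖A_3−P‖ = 8.3815;  C_3 = 8.7332 → slack

1, 3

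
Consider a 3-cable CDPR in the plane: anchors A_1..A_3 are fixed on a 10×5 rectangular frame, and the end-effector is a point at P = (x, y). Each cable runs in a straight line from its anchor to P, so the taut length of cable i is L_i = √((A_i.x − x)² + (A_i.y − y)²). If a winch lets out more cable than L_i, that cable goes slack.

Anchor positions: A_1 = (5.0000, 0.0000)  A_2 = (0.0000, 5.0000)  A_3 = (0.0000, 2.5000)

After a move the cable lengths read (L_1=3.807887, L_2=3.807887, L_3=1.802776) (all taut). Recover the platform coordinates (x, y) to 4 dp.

each cable: (A_i−P)·(A_i−P) = L_i²; let c_i = ‖A_i‖²−L_i²
c_1 = 25.0000+0.0000−14.5000 = 10.5000
row 1: 10.0000x − 10.0000y = 0.0000  (c_2=10.5000)
row 2: 10.0000x − 5.0000y = 7.5000  (c_3=3.0000)
Cramer on rows 1–2 → x = 1.5000, y = 1.5000

(1.5000, 1.5000)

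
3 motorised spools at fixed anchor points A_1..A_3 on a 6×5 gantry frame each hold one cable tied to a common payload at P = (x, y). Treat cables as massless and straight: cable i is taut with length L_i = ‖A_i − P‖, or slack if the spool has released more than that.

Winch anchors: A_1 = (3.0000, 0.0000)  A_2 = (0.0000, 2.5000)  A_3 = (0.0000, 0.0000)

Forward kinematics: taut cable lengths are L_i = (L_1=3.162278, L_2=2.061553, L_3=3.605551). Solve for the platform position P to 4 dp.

circle eqns → linear via eq_j − eq_1; set q_j = A_j·A_j − L_j²
q_1 = 9.0000+0.0000−10.0000 = -1.0000
6.0000·x − 5.0000·y = q_1−q_2 = -3.0000
6.0000·x + 0.0000·y = q_1−q_3 = 12.0000
solve first two rows → x=2.0000, y=3.0000

(2.0000, 3.0000)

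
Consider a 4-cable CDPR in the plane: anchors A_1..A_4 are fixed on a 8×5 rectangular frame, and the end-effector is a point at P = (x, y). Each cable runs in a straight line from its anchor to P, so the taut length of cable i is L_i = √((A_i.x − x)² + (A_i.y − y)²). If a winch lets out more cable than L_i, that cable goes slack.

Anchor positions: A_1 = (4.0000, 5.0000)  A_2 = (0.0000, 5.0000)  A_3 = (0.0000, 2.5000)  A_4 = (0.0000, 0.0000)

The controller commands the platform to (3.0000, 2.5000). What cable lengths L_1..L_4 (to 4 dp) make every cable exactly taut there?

(2.6926, 3.9051, 3.0000, 3.9051)

cable 1: Δx=1.0000, Δy=2.5000; L_1 = √(Δx²+Δy²) = 2.6926
cable 2: Δx=-3.0000, Δy=2.5000; L_2 = √(Δx²+Δy²) = 3.9051
cable 3: Δx=-3.0000, Δy=0.0000; L_3 = √(Δx²+Δy²) = 3.0000
cable 4: Δx=-3.0000, Δy=-2.5000; L_4 = √(Δx²+Δy²) = 3.9051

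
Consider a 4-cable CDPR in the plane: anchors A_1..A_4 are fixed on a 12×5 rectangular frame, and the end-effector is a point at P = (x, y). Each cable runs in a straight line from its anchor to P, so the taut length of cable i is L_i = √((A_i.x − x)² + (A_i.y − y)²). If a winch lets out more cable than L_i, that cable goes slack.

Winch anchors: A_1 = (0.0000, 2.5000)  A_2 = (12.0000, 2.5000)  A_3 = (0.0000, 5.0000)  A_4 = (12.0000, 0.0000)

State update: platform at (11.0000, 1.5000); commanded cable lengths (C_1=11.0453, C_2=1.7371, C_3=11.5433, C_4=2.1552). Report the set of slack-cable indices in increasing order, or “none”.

2, 4

i=1: geometric 11.0454 vs commanded 11.0453 ⇒ taut
i=2: geometric 1.4142 vs commanded 1.7371 ⇒ slack
i=3: geometric 11.5434 vs commanded 11.5433 ⇒ taut
i=4: geometric 1.8028 vs commanded 2.1552 ⇒ slack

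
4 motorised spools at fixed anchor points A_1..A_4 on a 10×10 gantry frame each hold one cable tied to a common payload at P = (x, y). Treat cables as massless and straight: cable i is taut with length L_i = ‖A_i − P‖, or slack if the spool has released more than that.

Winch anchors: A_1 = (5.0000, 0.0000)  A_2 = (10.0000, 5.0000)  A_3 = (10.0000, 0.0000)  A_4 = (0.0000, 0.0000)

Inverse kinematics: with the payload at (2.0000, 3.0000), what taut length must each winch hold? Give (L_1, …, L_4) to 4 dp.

(4.2426, 8.2462, 8.5440, 3.6056)

L_1: Δ = A_1−P = (3.0000, -3.0000) → ‖Δ‖ = √18.0000 = 4.2426
L_2: Δ = A_2−P = (8.0000, 2.0000) → ‖Δ‖ = √68.0000 = 8.2462
L_3: Δ = A_3−P = (8.0000, -3.0000) → ‖Δ‖ = √73.0000 = 8.5440
L_4: Δ = A_4−P = (-2.0000, -3.0000) → ‖Δ‖ = √13.0000 = 3.6056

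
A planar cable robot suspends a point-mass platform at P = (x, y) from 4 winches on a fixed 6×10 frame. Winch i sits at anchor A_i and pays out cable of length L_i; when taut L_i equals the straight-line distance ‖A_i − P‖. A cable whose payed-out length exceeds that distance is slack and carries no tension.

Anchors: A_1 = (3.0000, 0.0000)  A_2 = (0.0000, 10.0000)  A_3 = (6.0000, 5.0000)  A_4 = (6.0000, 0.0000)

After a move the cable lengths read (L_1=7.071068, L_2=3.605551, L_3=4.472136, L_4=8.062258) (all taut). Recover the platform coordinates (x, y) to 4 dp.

expand ‖A_i−P‖²=L_i² and subtract eq 1 (k_i ≔ ‖A_i‖²−L_i²)
k_1 = 9.0000+0.0000−50.0000 = -41.0000
eq1−eq2 → [6.0000  -20.0000]·P = -128.0000
eq1−eq3 → [-6.0000  -10.0000]·P = -82.0000
eq1−eq4 → [-6.0000  0.0000]·P = -12.0000
2×2 solve → P = (2.0000, 7.0000)
check cable 4: ‖A_4−P‖² = 65.0000 ≈ L_4² = 65.0000 ✓

(2.0000, 7.0000)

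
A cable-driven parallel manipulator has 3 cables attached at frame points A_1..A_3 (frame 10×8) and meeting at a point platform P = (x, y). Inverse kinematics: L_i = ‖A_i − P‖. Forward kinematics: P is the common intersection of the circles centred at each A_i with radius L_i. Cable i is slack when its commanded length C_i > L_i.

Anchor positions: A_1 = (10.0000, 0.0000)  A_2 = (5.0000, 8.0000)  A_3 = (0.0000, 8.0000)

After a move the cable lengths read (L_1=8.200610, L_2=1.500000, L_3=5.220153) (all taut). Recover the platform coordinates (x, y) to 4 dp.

(5.0000, 6.5000)

each cable: (A_i−P)·(A_i−P) = L_i²; let c_i = ‖A_i‖²−L_i²
c_1 = 100.0000+0.0000−67.2500 = 32.7500
row 1: 10.0000x − 16.0000y = -54.0000  (c_2=86.7500)
row 2: 20.0000x − 16.0000y = -4.0000  (c_3=36.7500)
Cramer on rows 1–2 → x = 5.0000, y = 6.5000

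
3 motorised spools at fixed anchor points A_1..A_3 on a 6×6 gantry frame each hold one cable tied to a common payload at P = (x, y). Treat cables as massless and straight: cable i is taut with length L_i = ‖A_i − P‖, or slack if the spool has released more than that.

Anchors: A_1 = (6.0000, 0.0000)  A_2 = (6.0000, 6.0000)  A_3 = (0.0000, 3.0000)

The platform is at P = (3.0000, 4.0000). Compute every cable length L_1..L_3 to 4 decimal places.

L_1: Δ = A_1−P = (3.0000, -4.0000) → ‖Δ‖ = √25.0000 = 5.0000
L_2: Δ = A_2−P = (3.0000, 2.0000) → ‖Δ‖ = √13.0000 = 3.6056
L_3: Δ = A_3−P = (-3.0000, -1.0000) → ‖Δ‖ = √10.0000 = 3.1623

(5.0000, 3.6056, 3.1623)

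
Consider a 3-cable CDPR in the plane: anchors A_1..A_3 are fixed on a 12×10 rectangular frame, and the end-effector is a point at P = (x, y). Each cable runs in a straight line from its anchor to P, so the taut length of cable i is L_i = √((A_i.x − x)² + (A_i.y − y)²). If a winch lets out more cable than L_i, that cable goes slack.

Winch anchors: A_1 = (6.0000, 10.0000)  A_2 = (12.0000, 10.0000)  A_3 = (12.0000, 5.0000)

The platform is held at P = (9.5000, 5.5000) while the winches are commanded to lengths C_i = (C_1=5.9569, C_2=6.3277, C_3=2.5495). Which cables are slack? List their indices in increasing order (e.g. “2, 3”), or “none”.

1, 2

cable 1: √((-3.5000)²+(4.5000)²)=5.7009, C_1=5.9569: slack
cable 2: √((2.5000)²+(4.5000)²)=5.1478, C_2=6.3277: slack
cable 3: √((2.5000)²+(-0.5000)²)=2.5495, C_3=2.5495: taut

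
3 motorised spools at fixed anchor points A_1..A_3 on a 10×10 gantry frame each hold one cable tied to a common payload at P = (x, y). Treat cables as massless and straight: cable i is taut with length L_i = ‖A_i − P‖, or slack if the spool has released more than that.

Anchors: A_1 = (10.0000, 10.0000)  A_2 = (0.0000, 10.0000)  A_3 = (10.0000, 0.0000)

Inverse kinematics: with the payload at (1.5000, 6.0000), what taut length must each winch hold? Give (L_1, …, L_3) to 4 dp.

(9.3941, 4.2720, 10.4043)

cable 1: Δx=8.5000, Δy=4.0000; L_1 = √(Δx²+Δy²) = 9.3941
cable 2: Δx=-1.5000, Δy=4.0000; L_2 = √(Δx²+Δy²) = 4.2720
cable 3: Δx=8.5000, Δy=-6.0000; L_3 = √(Δx²+Δy²) = 10.4043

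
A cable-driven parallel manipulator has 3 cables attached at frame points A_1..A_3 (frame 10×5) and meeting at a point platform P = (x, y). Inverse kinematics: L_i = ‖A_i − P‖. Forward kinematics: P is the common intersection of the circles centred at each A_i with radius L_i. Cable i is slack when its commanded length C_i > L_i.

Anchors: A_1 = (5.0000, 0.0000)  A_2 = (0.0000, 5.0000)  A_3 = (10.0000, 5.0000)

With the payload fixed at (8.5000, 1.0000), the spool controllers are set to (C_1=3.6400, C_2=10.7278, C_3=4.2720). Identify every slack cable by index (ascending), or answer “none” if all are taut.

i=1: geometric 3.6401 vs commanded 3.6400 ⇒ taut
i=2: geometric 9.3941 vs commanded 10.7278 ⇒ slack
i=3: geometric 4.2720 vs commanded 4.2720 ⇒ taut

2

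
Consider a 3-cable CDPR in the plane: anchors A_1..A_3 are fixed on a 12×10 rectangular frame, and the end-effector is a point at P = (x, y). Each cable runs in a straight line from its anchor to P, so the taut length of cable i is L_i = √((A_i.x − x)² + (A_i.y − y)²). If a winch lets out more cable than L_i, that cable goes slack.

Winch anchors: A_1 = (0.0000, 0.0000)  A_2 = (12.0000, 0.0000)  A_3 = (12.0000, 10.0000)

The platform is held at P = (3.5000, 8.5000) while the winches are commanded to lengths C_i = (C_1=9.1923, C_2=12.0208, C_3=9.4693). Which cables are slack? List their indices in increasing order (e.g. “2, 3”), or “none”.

3

cable 1: √((-3.5000)²+(-8.5000)²)=9.1924, C_1=9.1923: taut
cable 2: √((8.5000)²+(-8.5000)²)=12.0208, C_2=12.0208: taut
cable 3: √((8.5000)²+(1.5000)²)=8.6313, C_3=9.4693: slack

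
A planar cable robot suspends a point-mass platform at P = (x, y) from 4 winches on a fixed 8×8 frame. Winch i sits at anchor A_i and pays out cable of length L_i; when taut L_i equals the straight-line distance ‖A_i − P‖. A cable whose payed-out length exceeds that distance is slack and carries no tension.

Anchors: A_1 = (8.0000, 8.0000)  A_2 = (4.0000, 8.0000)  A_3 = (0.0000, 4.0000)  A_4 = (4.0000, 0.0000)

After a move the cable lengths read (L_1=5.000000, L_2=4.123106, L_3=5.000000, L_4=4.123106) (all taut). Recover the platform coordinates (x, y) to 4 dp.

(5.0000, 4.0000)

expand ‖A_i−P‖²=L_i² and subtract eq 1 (c_i ≔ ‖A_i‖²−L_i²)
c_1 = 64.0000+64.0000−25.0000 = 103.0000
eq1−eq2 → [8.0000  0.0000]·P = 40.0000
eq1−eq3 → [16.0000  8.0000]·P = 112.0000
eq1−eq4 → [8.0000  16.0000]·P = 104.0000
2×2 solve → P = (5.0000, 4.0000)
check cable 4: ‖A_4−P‖² = 17.0000 ≈ L_4² = 17.0000 ✓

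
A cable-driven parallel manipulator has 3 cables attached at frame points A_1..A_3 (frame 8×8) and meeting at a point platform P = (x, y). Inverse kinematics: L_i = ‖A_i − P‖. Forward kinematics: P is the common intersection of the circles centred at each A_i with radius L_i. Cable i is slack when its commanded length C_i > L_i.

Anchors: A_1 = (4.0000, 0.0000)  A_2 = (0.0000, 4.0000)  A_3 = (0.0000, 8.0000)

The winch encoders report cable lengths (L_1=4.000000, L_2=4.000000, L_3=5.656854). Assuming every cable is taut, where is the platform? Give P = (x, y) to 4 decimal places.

expand ‖A_i−P‖²=L_i² and subtract eq 1 (q_i ≔ ‖A_i‖²−L_i²)
q_1 = 16.0000+0.0000−16.0000 = 0.0000
eq1−eq2 → [8.0000  -8.0000]·P = 0.0000
eq1−eq3 → [8.0000  -16.0000]·P = -32.0000
2×2 solve → P = (4.0000, 4.0000)

(4.0000, 4.0000)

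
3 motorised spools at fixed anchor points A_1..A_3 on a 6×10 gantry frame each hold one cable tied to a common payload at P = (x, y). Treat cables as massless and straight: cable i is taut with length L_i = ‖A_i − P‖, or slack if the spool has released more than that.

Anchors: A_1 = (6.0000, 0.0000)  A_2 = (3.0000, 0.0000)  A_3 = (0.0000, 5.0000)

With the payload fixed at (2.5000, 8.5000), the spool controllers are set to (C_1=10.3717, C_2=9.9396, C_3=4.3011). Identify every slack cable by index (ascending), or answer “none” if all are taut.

cable 1: √((3.5000)²+(-8.5000)²)=9.1924, C_1=10.3717: slack
cable 2: √((0.5000)²+(-8.5000)²)=8.5147, C_2=9.9396: slack
cable 3: √((-2.5000)²+(-3.5000)²)=4.3012, C_3=4.3011: taut

1, 2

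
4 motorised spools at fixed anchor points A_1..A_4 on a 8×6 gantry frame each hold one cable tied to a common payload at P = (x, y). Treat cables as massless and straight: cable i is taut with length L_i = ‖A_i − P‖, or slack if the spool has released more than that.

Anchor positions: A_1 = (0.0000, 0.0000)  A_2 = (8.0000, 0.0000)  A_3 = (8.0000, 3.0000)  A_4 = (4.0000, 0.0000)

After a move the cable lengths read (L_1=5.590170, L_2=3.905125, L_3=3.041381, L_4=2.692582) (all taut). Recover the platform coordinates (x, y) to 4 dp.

(5.0000, 2.5000)

each cable: (A_i−P)·(A_i−P) = L_i²; let q_i = ‖A_i‖²−L_i²
q_1 = 0.0000+0.0000−31.2500 = -31.2500
row 1: -16.0000x + 0.0000y = -80.0000  (q_2=48.7500)
row 2: -16.0000x − 6.0000y = -95.0000  (q_3=63.7500)
row 3: -8.0000x + 0.0000y = -40.0000  (q_4=8.7500)
Cramer on rows 1–2 → x = 5.0000, y = 2.5000
check cable 4: ‖A_4−P‖² = 7.2500 ≈ L_4² = 7.2500 ✓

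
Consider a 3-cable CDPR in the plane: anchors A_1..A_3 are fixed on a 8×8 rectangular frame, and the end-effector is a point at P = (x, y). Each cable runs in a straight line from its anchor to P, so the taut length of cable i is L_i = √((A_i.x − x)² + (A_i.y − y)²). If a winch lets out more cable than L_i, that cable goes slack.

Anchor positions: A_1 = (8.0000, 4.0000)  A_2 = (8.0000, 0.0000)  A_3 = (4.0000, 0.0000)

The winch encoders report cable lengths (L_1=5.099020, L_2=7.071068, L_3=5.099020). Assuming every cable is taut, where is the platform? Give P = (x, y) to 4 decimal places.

(3.0000, 5.0000)

expand ‖A_i−P‖²=L_i² and subtract eq 1 (q_i ≔ ‖A_i‖²−L_i²)
q_1 = 64.0000+16.0000−26.0000 = 54.0000
eq1−eq2 → [0.0000  8.0000]·P = 40.0000
eq1−eq3 → [8.0000  8.0000]·P = 64.0000
2×2 solve → P = (3.0000, 5.0000)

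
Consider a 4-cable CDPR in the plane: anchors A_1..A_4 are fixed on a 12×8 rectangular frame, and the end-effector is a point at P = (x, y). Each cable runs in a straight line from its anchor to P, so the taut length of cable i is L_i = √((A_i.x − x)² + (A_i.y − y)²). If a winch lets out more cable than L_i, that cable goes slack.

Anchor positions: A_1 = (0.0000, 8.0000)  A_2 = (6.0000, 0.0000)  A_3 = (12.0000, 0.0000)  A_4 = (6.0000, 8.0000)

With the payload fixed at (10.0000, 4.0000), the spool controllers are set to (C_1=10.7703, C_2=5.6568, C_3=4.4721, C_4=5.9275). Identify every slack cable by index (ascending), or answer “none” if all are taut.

4

cable 1: √((-10.0000)²+(4.0000)²)=10.7703, C_1=10.7703: taut
cable 2: √((-4.0000)²+(-4.0000)²)=5.6569, C_2=5.6568: taut
cable 3: √((2.0000)²+(-4.0000)²)=4.4721, C_3=4.4721: taut
cable 4: √((-4.0000)²+(4.0000)²)=5.6569, C_4=5.9275: slack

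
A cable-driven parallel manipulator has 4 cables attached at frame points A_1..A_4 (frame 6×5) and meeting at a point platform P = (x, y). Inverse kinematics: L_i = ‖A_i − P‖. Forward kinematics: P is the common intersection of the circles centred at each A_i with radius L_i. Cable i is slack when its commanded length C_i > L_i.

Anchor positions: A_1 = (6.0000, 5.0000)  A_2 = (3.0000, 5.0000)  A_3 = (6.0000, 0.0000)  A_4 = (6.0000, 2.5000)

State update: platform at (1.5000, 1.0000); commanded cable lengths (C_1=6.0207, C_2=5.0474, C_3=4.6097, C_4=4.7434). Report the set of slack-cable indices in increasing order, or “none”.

2

cable 1: L_1 = ‖A_1−P‖ = 6.0208;  C_1 = 6.0207 → taut
cable 2: L_2 = ‖A_2−P‖ = 4.2720;  C_2 = 5.0474 → slack
cable 3: L_3 = ‖A_3−P‖ = 4.6098;  C_3 = 4.6097 → taut
cable 4: L_4 = ‖A_4−P‖ = 4.7434;  C_4 = 4.7434 → taut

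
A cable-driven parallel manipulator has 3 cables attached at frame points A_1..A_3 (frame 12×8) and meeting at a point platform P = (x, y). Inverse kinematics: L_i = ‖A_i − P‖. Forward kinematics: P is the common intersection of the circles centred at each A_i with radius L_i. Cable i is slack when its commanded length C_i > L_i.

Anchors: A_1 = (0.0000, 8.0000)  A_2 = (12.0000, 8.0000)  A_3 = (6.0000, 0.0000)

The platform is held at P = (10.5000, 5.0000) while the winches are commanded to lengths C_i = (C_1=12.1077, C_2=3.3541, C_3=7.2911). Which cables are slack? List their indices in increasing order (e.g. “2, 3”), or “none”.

1, 3

cable 1: √((-10.5000)²+(3.0000)²)=10.9202, C_1=12.1077: slack
cable 2: √((1.5000)²+(3.0000)²)=3.3541, C_2=3.3541: taut
cable 3: √((-4.5000)²+(-5.0000)²)=6.7268, C_3=7.2911: slack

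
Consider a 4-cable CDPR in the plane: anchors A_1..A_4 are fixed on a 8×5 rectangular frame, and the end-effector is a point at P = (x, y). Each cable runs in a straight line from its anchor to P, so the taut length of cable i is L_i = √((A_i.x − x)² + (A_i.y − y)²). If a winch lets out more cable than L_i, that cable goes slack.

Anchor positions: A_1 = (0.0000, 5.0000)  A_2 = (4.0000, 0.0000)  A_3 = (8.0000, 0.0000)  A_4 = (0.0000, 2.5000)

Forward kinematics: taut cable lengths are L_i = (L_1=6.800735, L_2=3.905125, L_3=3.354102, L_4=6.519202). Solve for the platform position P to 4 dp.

circle eqns → linear via eq_j − eq_1; set k_j = A_j·A_j − L_j²
k_1 = 0.0000+25.0000−46.2500 = -21.2500
-8.0000·x + 10.0000·y = k_1−k_2 = -22.0000
-16.0000·x + 10.0000·y = k_1−k_3 = -74.0000
0.0000·x + 5.0000·y = k_1−k_4 = 15.0000
solve first two rows → x=6.5000, y=3.0000
check cable 4: ‖A_4−P‖² = 42.5000 ≈ L_4² = 42.5000 ✓

(6.5000, 3.0000)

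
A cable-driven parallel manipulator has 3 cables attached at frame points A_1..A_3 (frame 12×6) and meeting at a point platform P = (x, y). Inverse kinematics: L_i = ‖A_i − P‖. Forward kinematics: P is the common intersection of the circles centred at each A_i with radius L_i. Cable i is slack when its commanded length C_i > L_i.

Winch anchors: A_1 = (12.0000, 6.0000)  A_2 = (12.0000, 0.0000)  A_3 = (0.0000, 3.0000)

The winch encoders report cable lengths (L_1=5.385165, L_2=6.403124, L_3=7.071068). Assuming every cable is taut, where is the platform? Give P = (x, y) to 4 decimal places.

each cable: (A_i−P)·(A_i−P) = L_i²; let q_i = ‖A_i‖²−L_i²
q_1 = 144.0000+36.0000−29.0000 = 151.0000
row 1: 0.0000x + 12.0000y = 48.0000  (q_2=103.0000)
row 2: 24.0000x + 6.0000y = 192.0000  (q_3=-41.0000)
Cramer on rows 1–2 → x = 7.0000, y = 4.0000

(7.0000, 4.0000)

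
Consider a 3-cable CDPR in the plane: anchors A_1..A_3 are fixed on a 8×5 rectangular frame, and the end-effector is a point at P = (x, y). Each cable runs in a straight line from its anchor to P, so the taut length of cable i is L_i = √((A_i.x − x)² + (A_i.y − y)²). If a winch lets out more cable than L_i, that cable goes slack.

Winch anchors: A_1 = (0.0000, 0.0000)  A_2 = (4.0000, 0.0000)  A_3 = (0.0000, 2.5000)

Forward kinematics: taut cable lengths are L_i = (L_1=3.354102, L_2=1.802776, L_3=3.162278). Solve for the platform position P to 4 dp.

(3.0000, 1.5000)

expand ‖A_i−P‖²=L_i² and subtract eq 1 (q_i ≔ ‖A_i‖²−L_i²)
q_1 = 0.0000+0.0000−11.2500 = -11.2500
eq1−eq2 → [-8.0000  0.0000]·P = -24.0000
eq1−eq3 → [0.0000  -5.0000]·P = -7.5000
2×2 solve → P = (3.0000, 1.5000)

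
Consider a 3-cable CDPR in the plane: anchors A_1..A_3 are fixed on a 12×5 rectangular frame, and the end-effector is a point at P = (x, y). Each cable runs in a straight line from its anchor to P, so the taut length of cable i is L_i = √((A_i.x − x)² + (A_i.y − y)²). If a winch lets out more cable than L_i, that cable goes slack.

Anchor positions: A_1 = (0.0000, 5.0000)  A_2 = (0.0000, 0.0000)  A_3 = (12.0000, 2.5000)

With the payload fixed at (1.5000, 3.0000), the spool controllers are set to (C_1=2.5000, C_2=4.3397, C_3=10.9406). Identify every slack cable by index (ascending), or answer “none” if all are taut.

2, 3

cable 1: √((-1.5000)²+(2.0000)²)=2.5000, C_1=2.5000: taut
cable 2: √((-1.5000)²+(-3.0000)²)=3.3541, C_2=4.3397: slack
cable 3: √((10.5000)²+(-0.5000)²)=10.5119, C_3=10.9406: slack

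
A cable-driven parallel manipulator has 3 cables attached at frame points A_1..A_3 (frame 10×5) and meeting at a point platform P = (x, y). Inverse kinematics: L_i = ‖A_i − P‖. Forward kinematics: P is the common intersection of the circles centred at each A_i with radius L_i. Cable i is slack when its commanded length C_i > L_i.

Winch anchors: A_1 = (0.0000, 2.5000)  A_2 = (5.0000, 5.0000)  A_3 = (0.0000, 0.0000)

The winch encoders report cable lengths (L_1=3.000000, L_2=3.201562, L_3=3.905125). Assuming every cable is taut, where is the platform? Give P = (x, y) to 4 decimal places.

each cable: (A_i−P)·(A_i−P) = L_i²; let k_i = ‖A_i‖²−L_i²
k_1 = 0.0000+6.2500−9.0000 = -2.7500
row 1: -10.0000x − 5.0000y = -42.5000  (k_2=39.7500)
row 2: 0.0000x + 5.0000y = 12.5000  (k_3=-15.2500)
Cramer on rows 1–2 → x = 3.0000, y = 2.5000

(3.0000, 2.5000)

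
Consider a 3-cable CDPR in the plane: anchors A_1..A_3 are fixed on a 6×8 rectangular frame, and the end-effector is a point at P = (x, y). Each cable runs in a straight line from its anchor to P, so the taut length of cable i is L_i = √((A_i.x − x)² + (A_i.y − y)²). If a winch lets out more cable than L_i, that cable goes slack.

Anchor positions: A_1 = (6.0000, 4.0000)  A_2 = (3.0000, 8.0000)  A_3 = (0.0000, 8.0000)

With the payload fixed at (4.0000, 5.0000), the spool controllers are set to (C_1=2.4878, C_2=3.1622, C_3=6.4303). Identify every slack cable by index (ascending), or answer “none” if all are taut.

1, 3

cable 1: L_1 = ‖A_1−P‖ = 2.2361;  C_1 = 2.4878 → slack
cable 2: L_2 = ‖A_2−P‖ = 3.1623;  C_2 = 3.1622 → taut
cable 3: L_3 = ‖A_3−P‖ = 5.0000;  C_3 = 6.4303 → slack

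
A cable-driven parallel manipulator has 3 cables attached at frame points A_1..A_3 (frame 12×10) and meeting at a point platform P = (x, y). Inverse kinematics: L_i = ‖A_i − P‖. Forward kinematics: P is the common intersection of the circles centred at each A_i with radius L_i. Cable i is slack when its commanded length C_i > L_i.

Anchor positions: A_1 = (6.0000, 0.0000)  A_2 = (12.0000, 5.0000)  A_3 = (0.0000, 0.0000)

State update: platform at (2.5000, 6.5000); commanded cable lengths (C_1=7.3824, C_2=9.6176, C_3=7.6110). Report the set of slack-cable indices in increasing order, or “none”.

3

cable 1: L_1 = ‖A_1−P‖ = 7.3824;  C_1 = 7.3824 → taut
cable 2: L_2 = ‖A_2−P‖ = 9.6177;  C_2 = 9.6176 → taut
cable 3: L_3 = ‖A_3−P‖ = 6.9642;  C_3 = 7.6110 → slack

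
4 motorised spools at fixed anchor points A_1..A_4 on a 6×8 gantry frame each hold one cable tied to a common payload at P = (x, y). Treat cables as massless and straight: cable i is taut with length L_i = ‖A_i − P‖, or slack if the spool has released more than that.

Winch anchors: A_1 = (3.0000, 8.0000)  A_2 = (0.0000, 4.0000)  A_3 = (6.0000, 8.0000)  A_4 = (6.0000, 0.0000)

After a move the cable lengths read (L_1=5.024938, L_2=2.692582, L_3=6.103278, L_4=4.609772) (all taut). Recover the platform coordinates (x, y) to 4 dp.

circle eqns → linear via eq_j − eq_1; set k_j = A_j·A_j − L_j²
k_1 = 9.0000+64.0000−25.2500 = 47.7500
6.0000·x + 8.0000·y = k_1−k_2 = 39.0000
-6.0000·x + 0.0000·y = k_1−k_3 = -15.0000
-6.0000·x + 16.0000·y = k_1−k_4 = 33.0000
solve first two rows → x=2.5000, y=3.0000
check cable 4: ‖A_4−P‖² = 21.2500 ≈ L_4² = 21.2500 ✓

(2.5000, 3.0000)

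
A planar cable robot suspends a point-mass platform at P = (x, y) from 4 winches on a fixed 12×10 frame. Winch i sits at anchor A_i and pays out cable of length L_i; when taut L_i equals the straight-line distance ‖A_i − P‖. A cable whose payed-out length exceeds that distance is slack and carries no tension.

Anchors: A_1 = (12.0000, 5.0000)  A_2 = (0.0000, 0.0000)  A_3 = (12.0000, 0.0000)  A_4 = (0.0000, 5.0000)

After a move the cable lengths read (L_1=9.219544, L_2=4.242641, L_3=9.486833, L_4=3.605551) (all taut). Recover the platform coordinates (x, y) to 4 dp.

expand ‖A_i−P‖²=L_i² and subtract eq 1 (q_i ≔ ‖A_i‖²−L_i²)
q_1 = 144.0000+25.0000−85.0000 = 84.0000
eq1−eq2 → [24.0000  10.0000]·P = 102.0000
eq1−eq3 → [0.0000  10.0000]·P = 30.0000
eq1−eq4 → [24.0000  0.0000]·P = 72.0000
2×2 solve → P = (3.0000, 3.0000)
check cable 4: ‖A_4−P‖² = 13.0000 ≈ L_4² = 13.0000 ✓

(3.0000, 3.0000)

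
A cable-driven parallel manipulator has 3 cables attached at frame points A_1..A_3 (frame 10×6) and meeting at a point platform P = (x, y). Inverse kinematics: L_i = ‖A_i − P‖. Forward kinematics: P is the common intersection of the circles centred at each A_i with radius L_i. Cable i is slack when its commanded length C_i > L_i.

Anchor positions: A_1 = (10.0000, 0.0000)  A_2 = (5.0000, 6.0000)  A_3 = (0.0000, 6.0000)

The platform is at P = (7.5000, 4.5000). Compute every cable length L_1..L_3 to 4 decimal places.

cable 1: Δx=2.5000, Δy=-4.5000; L_1 = √(Δx²+Δy²) = 5.1478
cable 2: Δx=-2.5000, Δy=1.5000; L_2 = √(Δx²+Δy²) = 2.9155
cable 3: Δx=-7.5000, Δy=1.5000; L_3 = √(Δx²+Δy²) = 7.6485

(5.1478, 2.9155, 7.6485)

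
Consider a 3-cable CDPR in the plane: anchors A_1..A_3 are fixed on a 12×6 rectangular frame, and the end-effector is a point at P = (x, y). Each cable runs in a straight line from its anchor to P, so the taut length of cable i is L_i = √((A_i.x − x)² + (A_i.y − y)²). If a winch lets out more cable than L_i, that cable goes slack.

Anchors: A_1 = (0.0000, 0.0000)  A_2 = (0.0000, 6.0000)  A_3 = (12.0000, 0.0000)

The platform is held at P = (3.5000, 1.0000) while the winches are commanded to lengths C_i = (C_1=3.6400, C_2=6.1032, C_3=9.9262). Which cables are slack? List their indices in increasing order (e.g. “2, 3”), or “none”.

3

cable 1: L_1 = ‖A_1−P‖ = 3.6401;  C_1 = 3.6400 → taut
cable 2: L_2 = ‖A_2−P‖ = 6.1033;  C_2 = 6.1032 → taut
cable 3: L_3 = ‖A_3−P‖ = 8.5586;  C_3 = 9.9262 → slack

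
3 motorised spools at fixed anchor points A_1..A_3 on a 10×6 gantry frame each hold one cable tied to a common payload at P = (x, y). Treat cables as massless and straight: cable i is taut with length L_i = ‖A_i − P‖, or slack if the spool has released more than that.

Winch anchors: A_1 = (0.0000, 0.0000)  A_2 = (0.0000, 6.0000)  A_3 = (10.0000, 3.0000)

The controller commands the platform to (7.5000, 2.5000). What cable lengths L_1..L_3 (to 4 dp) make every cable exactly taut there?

(7.9057, 8.2765, 2.5495)

L_1: Δ = A_1−P = (-7.5000, -2.5000) → ‖Δ‖ = √62.5000 = 7.9057
L_2: Δ = A_2−P = (-7.5000, 3.5000) → ‖Δ‖ = √68.5000 = 8.2765
L_3: Δ = A_3−P = (2.5000, 0.5000) → ‖Δ‖ = √6.5000 = 2.5495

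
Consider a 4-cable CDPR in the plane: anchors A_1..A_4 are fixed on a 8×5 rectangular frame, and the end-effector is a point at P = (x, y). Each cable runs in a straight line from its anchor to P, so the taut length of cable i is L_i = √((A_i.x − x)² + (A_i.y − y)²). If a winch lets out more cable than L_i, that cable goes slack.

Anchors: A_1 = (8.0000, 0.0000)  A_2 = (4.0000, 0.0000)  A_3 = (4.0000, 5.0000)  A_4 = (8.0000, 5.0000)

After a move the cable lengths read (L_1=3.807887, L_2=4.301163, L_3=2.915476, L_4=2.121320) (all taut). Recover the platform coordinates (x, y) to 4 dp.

expand ‖A_i−P‖²=L_i² and subtract eq 1 (k_i ≔ ‖A_i‖²−L_i²)
k_1 = 64.0000+0.0000−14.5000 = 49.5000
eq1−eq2 → [8.0000  0.0000]·P = 52.0000
eq1−eq3 → [8.0000  -10.0000]·P = 17.0000
eq1−eq4 → [0.0000  -10.0000]·P = -35.0000
2×2 solve → P = (6.5000, 3.5000)
check cable 4: ‖A_4−P‖² = 4.5000 ≈ L_4² = 4.5000 ✓

(6.5000, 3.5000)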